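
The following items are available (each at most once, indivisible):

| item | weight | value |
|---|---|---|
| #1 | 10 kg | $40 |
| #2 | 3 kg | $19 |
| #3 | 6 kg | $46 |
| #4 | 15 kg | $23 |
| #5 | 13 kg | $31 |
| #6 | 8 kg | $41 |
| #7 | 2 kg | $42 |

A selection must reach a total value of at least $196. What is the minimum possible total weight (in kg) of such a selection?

39

Subsets with value ≥ 196, sorted by total weight:
- #1+#3+#5+#6+#7: weight 39, value 200
- #1+#2+#3+#5+#6+#7: weight 42, value 219
Minimum weight: 39 kg.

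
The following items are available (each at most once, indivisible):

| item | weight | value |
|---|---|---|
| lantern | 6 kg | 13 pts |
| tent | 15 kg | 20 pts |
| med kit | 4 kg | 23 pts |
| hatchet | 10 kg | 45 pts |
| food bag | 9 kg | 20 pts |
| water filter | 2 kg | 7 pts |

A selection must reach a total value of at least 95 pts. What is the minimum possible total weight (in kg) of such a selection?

Subsets with value ≥ 95, sorted by total weight:
- med kit+hatchet+food bag+water filter: weight 25, value 95
- lantern+med kit+hatchet+food bag: weight 29, value 101
- lantern+med kit+hatchet+food bag+water filter: weight 31, value 108
Minimum weight: 25 kg.

25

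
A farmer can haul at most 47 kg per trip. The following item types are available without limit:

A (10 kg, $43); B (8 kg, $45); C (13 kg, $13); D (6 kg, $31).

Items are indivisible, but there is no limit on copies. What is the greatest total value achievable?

$256

Best value-per-unit is B at 45/8; filling with it alone gives 5×45 = 225.
Optimal mix: 5×B + 1×D → weight 46, value 256.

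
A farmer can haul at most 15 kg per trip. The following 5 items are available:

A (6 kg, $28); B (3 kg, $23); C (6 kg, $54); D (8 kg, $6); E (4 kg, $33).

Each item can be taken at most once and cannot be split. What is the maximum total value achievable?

$110

Check high-value combinations within 15 kg:
- B+C+E: weight 3+6+4=13, value 23+54+33=110
- A+B+C: weight 6+3+6=15, value 28+23+54=105
- C+E: weight 6+4=10, value 54+33=87
- A+B+E: weight 6+3+4=13, value 28+23+33=84
- A+C: weight 6+6=12, value 28+54=82
Best: $110.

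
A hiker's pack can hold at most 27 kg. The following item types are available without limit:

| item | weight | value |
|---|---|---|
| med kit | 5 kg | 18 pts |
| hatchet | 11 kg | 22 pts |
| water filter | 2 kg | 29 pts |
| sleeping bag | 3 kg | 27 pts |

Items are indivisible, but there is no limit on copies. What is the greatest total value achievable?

Best value-per-unit is water filter at 29/2, and filling with it alone uses weight 13×2=26. No mix of the others beats 13×29 = 377.

377 pts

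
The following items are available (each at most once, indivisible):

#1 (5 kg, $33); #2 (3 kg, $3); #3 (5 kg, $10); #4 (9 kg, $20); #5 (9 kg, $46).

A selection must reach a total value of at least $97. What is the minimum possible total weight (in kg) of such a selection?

23

Subsets with value ≥ 97, sorted by total weight:
- #1+#4+#5: weight 23, value 99
- #1+#2+#4+#5: weight 26, value 102
- #1+#3+#4+#5: weight 28, value 109
- #1+#2+#3+#4+#5: weight 31, value 112
Minimum weight: 23 kg.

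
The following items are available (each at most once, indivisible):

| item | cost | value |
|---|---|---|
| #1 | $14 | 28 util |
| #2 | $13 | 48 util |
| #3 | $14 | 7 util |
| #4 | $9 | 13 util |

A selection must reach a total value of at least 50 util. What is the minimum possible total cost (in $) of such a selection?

22

Subsets with value ≥ 50, sorted by total cost:
- #2+#4: cost 22, value 61
- #1+#2: cost 27, value 76
- #2+#3: cost 27, value 55
- #1+#2+#4: cost 36, value 89
Minimum cost: 22 $.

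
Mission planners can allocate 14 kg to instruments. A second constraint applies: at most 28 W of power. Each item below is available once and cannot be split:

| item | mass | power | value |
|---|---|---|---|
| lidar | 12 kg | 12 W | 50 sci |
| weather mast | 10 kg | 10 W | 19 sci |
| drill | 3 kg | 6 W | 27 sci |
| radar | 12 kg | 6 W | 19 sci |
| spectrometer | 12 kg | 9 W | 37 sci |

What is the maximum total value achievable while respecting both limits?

Feasible sets respecting both limits:
- lidar: mass 12, power 12, value 50
- weather mast+drill: mass 13, power 16, value 46
- spectrometer: mass 12, power 9, value 37
Best: 50 sci.

50 sci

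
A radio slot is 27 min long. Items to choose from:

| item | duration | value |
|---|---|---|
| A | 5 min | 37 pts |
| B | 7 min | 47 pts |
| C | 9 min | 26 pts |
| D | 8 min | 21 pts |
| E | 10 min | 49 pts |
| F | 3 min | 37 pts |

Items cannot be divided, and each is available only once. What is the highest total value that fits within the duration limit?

Check high-value combinations within 27 min:
- A+B+E+F: duration 5+7+10+3=25, value 37+47+49+37=170
- A+C+E+F: duration 5+9+10+3=27, value 37+26+49+37=149
- A+B+C+F: duration 5+7+9+3=24, value 37+47+26+37=147
- A+D+E+F: duration 5+8+10+3=26, value 37+21+49+37=144
Best: 170 pts.

170 pts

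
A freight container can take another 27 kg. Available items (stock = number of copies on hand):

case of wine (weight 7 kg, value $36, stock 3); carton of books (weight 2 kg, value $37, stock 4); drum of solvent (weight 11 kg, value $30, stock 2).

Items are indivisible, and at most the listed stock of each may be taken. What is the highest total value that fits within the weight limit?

Top feasible selections:
- 2×case of wine + 4×carton of books: weight 22, value 220
- 3×case of wine + 3×carton of books: weight 27, value 219
- 1×case of wine + 4×carton of books + 1×drum of solvent: weight 26, value 214
Best: $220.

$220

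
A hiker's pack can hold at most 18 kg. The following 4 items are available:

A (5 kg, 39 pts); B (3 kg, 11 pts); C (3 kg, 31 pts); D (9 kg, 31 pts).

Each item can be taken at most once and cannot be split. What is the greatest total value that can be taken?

101 pts

Check high-value combinations within 18 kg:
- A+C+D: weight 5+3+9=17, value 39+31+31=101
- A+B+C: weight 5+3+3=11, value 39+11+31=81
- A+B+D: weight 5+3+9=17, value 39+11+31=81
- B+C+D: weight 3+3+9=15, value 11+31+31=73
- A+C: weight 5+3=8, value 39+31=70
Best: 101 pts.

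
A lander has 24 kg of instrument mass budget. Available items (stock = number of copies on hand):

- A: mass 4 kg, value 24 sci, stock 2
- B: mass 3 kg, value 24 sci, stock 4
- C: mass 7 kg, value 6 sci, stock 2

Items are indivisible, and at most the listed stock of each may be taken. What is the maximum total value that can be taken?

Top feasible selections:
- 2×A + 4×B: mass 20, value 144
- 1×A + 4×B + 1×C: mass 23, value 126
Best: 144 sci.

144 sci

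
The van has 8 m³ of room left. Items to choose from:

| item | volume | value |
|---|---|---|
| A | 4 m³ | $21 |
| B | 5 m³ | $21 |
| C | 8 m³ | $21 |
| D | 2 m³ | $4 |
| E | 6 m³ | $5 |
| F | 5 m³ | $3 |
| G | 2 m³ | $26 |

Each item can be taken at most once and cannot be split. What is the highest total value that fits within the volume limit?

Check high-value combinations within 8 m³:
- A+D+G: volume 4+2+2=8, value 21+4+26=51
- A+G: volume 4+2=6, value 21+26=47
- B+G: volume 5+2=7, value 21+26=47
- E+G: volume 6+2=8, value 5+26=31
Best: $51.

$51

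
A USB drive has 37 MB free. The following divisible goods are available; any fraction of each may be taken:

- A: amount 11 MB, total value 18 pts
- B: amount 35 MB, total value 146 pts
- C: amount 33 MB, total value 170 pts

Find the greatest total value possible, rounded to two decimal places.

186.69

Take in order of value per unit:
- C (170/33 per unit): all 33 → value 170, running total 170.00
- B (146/35 per unit): 4 of 35 → value 4×146/35 = 16.6857, running total 186.69
Total 186.69.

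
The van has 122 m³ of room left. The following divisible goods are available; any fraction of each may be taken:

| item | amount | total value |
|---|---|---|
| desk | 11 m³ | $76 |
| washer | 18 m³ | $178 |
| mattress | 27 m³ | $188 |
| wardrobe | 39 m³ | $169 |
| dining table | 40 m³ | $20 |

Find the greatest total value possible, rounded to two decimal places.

624.50

Take in order of value per unit:
- washer (178/18 per unit): all 18 → value 178, running total 178.00
- mattress (188/27 per unit): all 27 → value 188, running total 366.00
- desk (76/11 per unit): all 11 → value 76, running total 442.00
- wardrobe (169/39 per unit): all 39 → value 169, running total 611.00
- dining table (20/40 per unit): 27 of 40 → value 27×20/40 = 13.5000, running total 624.50
Total 624.50.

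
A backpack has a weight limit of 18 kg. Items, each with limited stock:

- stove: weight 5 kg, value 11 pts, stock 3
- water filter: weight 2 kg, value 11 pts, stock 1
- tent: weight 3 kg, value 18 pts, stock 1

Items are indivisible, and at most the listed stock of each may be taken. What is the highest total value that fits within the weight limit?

51 pts

Top feasible selections:
- 2×stove + 1×water filter + 1×tent: weight 15, value 51
- 3×stove + 1×tent: weight 18, value 51
- 3×stove + 1×water filter: weight 17, value 44
- 1×stove + 1×water filter + 1×tent: weight 10, value 40
Best: 51 pts.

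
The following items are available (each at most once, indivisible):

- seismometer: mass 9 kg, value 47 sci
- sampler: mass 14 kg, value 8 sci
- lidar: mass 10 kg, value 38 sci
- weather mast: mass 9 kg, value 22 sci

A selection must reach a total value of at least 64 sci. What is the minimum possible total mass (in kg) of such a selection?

18

Subsets with value ≥ 64, sorted by total mass:
- seismometer+weather mast: mass 18, value 69
- seismometer+lidar: mass 19, value 85
- seismometer+lidar+weather mast: mass 28, value 107
Minimum mass: 18 kg.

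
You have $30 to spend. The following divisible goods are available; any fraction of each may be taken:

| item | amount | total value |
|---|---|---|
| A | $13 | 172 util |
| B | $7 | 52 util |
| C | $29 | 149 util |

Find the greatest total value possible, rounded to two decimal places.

Take in order of value per unit:
- A (172/13 per unit): all 13 → value 172, running total 172.00
- B (52/7 per unit): all 7 → value 52, running total 224.00
- C (149/29 per unit): 10 of 29 → value 10×149/29 = 51.3793, running total 275.38
Total 275.38.

275.38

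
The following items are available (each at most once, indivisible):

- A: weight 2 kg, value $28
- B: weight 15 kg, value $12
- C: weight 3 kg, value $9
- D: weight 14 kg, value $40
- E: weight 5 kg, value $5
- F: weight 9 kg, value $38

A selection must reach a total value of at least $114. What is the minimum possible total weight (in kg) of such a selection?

Subsets with value ≥ 114, sorted by total weight:
- A+C+D+F: weight 28, value 115
- A+C+D+E+F: weight 33, value 120
Minimum weight: 28 kg.

28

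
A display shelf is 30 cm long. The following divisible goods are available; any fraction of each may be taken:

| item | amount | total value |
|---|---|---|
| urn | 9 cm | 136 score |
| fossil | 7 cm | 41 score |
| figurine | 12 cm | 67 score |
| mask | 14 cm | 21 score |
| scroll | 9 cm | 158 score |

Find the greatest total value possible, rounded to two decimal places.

362.92

Take in order of value per unit:
- scroll (158/9 per unit): all 9 → value 158, running total 158.00
- urn (136/9 per unit): all 9 → value 136, running total 294.00
- fossil (41/7 per unit): all 7 → value 41, running total 335.00
- figurine (67/12 per unit): 5 of 12 → value 5×67/12 = 27.9167, running total 362.92
Total 362.92.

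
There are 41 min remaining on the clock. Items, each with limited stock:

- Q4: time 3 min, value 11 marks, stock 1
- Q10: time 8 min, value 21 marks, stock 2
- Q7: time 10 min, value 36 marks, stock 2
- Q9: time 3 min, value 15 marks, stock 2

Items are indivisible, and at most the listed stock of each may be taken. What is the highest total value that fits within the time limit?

Top feasible selections:
- 1×Q4 + 1×Q10 + 2×Q7 + 2×Q9: time 37, value 134
- 2×Q10 + 2×Q7 + 1×Q9: time 39, value 129
Best: 134 marks.

134 marks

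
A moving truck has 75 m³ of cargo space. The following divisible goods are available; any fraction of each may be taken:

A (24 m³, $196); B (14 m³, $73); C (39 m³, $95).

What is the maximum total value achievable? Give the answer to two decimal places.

Take in order of value per unit:
- A (196/24 per unit): all 24 → value 196, running total 196.00
- B (73/14 per unit): all 14 → value 73, running total 269.00
- C (95/39 per unit): 37 of 39 → value 37×95/39 = 90.1282, running total 359.13
Total 359.13.

359.13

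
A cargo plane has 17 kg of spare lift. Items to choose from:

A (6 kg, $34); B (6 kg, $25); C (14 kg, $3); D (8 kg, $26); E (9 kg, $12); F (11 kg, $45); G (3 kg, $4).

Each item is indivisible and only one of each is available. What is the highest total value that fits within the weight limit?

$79

Check high-value combinations within 17 kg:
- A+F: weight 6+11=17, value 34+45=79
- B+F: weight 6+11=17, value 25+45=70
- A+D+G: weight 6+8+3=17, value 34+26+4=64
Best: $79.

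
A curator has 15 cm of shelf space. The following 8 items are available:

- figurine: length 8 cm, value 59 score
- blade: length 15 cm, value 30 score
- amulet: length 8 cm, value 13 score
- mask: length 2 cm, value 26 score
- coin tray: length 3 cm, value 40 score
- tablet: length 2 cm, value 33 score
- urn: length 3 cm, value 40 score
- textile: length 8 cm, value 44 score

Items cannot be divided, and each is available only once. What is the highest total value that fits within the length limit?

Check high-value combinations within 15 cm:
- figurine+mask+coin tray+tablet: length 8+2+3+2=15, value 59+26+40+33=158
- figurine+mask+tablet+urn: length 8+2+2+3=15, value 59+26+33+40=158
- mask+coin tray+tablet+textile: length 2+3+2+8=15, value 26+40+33+44=143
Best: 158 score.

158 score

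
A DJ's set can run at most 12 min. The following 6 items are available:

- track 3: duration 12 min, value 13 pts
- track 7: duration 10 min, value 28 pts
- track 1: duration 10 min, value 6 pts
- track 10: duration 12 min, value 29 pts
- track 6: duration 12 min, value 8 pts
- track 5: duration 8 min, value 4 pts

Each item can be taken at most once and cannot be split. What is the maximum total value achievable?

Check high-value combinations within 12 min:
- track 10: duration 12, value 29
- track 7: duration 10, value 28
- track 3: duration 12, value 13
- track 6: duration 12, value 8
- track 1: duration 10, value 6
Best: 29 pts.

29 pts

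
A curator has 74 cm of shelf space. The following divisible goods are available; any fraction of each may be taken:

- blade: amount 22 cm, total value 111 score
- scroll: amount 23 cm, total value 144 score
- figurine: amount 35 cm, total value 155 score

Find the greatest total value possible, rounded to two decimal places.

383.43

Take in order of value per unit:
- scroll (144/23 per unit): all 23 → value 144, running total 144.00
- blade (111/22 per unit): all 22 → value 111, running total 255.00
- figurine (155/35 per unit): 29 of 35 → value 29×155/35 = 128.4286, running total 383.43
Total 383.43.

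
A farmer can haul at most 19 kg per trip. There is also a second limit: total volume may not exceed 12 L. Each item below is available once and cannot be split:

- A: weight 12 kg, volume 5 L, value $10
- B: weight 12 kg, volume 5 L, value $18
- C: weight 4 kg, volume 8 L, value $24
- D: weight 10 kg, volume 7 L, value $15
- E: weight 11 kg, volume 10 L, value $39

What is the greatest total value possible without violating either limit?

Feasible sets respecting both limits:
- E: weight 11, volume 10, value 39
- C: weight 4, volume 8, value 24
- B: weight 12, volume 5, value 18
- D: weight 10, volume 7, value 15
Best: $39.

$39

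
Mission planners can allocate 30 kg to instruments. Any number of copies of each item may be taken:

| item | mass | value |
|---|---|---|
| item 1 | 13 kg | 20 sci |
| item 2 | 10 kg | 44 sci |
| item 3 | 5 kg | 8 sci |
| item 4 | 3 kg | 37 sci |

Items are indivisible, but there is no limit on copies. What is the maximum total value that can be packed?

Best value-per-unit is item 4 at 37/3, and filling with it alone uses mass 10×3=30. No mix of the others beats 10×37 = 370.

370 sci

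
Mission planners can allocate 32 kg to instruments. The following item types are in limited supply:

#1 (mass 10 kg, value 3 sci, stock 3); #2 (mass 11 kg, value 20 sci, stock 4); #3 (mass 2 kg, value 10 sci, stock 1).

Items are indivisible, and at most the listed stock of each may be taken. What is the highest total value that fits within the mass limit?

50 sci

Top feasible selections:
- 2×#2 + 1×#3: mass 24, value 50
- 1×#1 + 2×#2: mass 32, value 43
- 2×#2: mass 22, value 40
Best: 50 sci.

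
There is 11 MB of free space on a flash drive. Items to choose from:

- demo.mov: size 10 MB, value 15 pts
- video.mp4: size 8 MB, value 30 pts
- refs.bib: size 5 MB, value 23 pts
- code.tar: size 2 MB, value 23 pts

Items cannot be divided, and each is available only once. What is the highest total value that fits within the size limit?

53 pts

This is a 0/1 knapsack; check combinations near the capacity.
- video.mp4+code.tar: size 8+2=10, value 30+23=53
- refs.bib+code.tar: size 5+2=7, value 23+23=46
- video.mp4: size 8, value 30
- code.tar: size 2, value 23
- refs.bib: size 5, value 23
Best: 53 pts.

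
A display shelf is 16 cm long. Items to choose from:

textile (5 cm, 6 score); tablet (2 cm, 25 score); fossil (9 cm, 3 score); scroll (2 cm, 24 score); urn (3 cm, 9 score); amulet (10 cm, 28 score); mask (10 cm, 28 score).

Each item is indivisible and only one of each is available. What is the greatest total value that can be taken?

Check high-value combinations within 16 cm:
- tablet+scroll+amulet: length 2+2+10=14, value 25+24+28=77
- tablet+scroll+mask: length 2+2+10=14, value 25+24+28=77
- textile+tablet+scroll+urn: length 5+2+2+3=12, value 6+25+24+9=64
Best: 77 score.

77 score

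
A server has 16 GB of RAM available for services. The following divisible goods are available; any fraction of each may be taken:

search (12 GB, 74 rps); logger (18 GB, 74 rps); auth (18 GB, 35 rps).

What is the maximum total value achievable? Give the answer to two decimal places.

90.44

Take in order of value per unit:
- search (74/12 per unit): all 12 → value 74, running total 74.00
- logger (74/18 per unit): 4 of 18 → value 4×74/18 = 16.4444, running total 90.44
Total 90.44.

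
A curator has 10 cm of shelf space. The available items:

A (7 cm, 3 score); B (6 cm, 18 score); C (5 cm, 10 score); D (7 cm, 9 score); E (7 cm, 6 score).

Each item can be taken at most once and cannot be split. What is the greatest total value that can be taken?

18 score

Check high-value combinations within 10 cm:
- B: length 6, value 18
- C: length 5, value 10
- D: length 7, value 9
Best: 18 score.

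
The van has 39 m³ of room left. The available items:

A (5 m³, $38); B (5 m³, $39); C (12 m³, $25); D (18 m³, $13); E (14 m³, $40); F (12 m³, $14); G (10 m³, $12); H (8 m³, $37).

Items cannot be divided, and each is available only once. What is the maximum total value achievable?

$154

Check high-value combinations within 39 m³:
- A+B+E+H: volume 5+5+14+8=32, value 38+39+40+37=154
- A+B+C+E: volume 5+5+12+14=36, value 38+39+25+40=142
- B+C+E+H: volume 5+12+14+8=39, value 39+25+40+37=141
- A+C+E+H: volume 5+12+14+8=39, value 38+25+40+37=140
Best: $154.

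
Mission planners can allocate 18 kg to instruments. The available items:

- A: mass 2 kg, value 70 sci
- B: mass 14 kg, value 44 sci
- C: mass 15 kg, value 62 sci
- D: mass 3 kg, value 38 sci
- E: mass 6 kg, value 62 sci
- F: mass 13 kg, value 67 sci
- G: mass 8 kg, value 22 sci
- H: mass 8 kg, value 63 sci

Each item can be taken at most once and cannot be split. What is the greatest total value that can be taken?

Check high-value combinations within 18 kg:
- A+E+H: mass 2+6+8=16, value 70+62+63=195
- A+D+F: mass 2+3+13=18, value 70+38+67=175
- A+D+H: mass 2+3+8=13, value 70+38+63=171
Best: 195 sci.

195 sci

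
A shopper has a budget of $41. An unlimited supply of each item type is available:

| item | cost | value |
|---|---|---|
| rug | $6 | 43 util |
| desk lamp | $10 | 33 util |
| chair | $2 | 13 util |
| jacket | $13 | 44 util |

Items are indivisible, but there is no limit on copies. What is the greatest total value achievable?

284 util

Best value-per-unit is rug at 43/6; filling with it alone gives 6×43 = 258.
Optimal mix: 6×rug + 2×chair → cost 40, value 284.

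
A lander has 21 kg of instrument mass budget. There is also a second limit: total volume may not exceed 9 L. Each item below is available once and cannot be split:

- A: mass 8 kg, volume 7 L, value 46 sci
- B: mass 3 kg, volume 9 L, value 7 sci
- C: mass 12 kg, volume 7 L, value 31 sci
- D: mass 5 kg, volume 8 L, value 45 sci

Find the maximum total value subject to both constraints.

Feasible sets respecting both limits:
- A: mass 8, volume 7, value 46
- D: mass 5, volume 8, value 45
- C: mass 12, volume 7, value 31
Best: 46 sci.

46 sci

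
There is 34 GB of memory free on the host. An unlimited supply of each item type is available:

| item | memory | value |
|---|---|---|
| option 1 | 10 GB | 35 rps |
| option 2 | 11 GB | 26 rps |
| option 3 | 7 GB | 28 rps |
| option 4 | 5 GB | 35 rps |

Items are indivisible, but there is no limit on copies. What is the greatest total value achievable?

Best value-per-unit is option 4 at 35/5, and filling with it alone uses memory 6×5=30. No mix of the others beats 6×35 = 210.

210 rps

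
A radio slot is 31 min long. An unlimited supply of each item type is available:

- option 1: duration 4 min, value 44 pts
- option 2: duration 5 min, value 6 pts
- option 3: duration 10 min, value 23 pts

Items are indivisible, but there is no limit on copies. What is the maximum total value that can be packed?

Best value-per-unit is option 1 at 44/4, and filling with it alone uses duration 7×4=28. No mix of the others beats 7×44 = 308.

308 pts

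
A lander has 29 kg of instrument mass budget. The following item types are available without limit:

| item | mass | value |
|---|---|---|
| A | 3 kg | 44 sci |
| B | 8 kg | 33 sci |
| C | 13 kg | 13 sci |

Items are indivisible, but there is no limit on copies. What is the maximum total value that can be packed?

396 sci

Best value-per-unit is A at 44/3, and filling with it alone uses mass 9×3=27. No mix of the others beats 9×44 = 396.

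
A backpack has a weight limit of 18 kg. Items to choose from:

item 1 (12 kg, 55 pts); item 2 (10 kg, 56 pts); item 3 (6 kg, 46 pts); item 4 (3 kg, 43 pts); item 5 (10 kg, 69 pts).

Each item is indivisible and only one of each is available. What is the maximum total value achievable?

Check high-value combinations within 18 kg:
- item 3+item 5: weight 6+10=16, value 46+69=115
- item 4+item 5: weight 3+10=13, value 43+69=112
- item 2+item 3: weight 10+6=16, value 56+46=102
- item 1+item 3: weight 12+6=18, value 55+46=101
- item 2+item 4: weight 10+3=13, value 56+43=99
Best: 115 pts.

115 pts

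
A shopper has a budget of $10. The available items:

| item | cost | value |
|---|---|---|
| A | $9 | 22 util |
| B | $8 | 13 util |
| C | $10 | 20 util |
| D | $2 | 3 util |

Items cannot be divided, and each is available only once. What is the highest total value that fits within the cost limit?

22 util

Check high-value combinations within $10:
- A: cost 9, value 22
- C: cost 10, value 20
- B+D: cost 8+2=10, value 13+3=16
- B: cost 8, value 13
- D: cost 2, value 3
Best: 22 util.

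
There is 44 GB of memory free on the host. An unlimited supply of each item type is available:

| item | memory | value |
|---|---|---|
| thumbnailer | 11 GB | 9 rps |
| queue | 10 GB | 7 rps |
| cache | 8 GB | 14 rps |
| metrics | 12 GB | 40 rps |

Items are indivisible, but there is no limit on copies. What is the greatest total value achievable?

Best value-per-unit is metrics at 40/12; filling with it alone gives 3×40 = 120.
Optimal mix: 1×cache + 3×metrics → memory 44, value 134.

134 rps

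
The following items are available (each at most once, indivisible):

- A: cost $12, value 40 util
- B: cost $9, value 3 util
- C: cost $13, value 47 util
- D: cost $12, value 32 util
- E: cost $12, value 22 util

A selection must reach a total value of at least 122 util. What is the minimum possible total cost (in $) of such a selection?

Subsets with value ≥ 122, sorted by total cost:
- A+B+C+D: cost 46, value 122
- A+C+D+E: cost 49, value 141
- A+B+C+D+E: cost 58, value 144
Minimum cost: 46 $.

46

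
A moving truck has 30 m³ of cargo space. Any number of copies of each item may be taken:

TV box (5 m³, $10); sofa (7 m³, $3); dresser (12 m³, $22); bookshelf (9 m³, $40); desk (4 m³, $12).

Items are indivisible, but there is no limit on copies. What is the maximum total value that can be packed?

$120

Best value-per-unit is bookshelf at 40/9, and filling with it alone uses volume 3×9=27. No mix of the others beats 3×40 = 120.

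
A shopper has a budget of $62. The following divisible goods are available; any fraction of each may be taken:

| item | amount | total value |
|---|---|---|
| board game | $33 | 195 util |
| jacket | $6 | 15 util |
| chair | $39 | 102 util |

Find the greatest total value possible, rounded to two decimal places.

270.85

Take in order of value per unit:
- board game (195/33 per unit): all 33 → value 195, running total 195.00
- chair (102/39 per unit): 29 of 39 → value 29×102/39 = 75.8462, running total 270.85
Total 270.85.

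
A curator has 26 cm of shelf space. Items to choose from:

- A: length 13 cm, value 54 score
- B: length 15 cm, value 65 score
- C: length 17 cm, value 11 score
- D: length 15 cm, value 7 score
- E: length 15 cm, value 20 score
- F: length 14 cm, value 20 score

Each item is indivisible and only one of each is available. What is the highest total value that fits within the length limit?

Check high-value combinations within 26 cm:
- B: length 15, value 65
- A: length 13, value 54
- F: length 14, value 20
- E: length 15, value 20
Best: 65 score.

65 score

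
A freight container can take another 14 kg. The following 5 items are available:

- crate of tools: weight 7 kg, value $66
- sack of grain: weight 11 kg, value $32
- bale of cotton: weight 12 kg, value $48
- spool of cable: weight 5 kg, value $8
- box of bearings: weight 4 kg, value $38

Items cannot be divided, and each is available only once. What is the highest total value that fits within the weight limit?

$104

Check high-value combinations within 14 kg:
- crate of tools+box of bearings: weight 7+4=11, value 66+38=104
- crate of tools+spool of cable: weight 7+5=12, value 66+8=74
- crate of tools: weight 7, value 66
Best: $104.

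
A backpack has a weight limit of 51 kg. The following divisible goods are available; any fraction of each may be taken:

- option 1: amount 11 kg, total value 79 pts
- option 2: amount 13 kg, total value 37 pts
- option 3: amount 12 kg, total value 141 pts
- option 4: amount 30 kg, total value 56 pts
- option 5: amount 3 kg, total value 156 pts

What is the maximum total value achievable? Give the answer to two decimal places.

Take in order of value per unit:
- option 5 (156/3 per unit): all 3 → value 156, running total 156.00
- option 3 (141/12 per unit): all 12 → value 141, running total 297.00
- option 1 (79/11 per unit): all 11 → value 79, running total 376.00
- option 2 (37/13 per unit): all 13 → value 37, running total 413.00
- option 4 (56/30 per unit): 12 of 30 → value 12×56/30 = 22.4000, running total 435.40
Total 435.40.

435.40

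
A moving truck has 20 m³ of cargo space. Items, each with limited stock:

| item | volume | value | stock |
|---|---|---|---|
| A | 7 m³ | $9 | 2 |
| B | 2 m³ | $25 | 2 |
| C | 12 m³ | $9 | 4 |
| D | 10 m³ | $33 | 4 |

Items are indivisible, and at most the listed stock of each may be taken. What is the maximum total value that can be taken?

$83

Best selections within volume 20 and stock limits:
- 2×B + 1×D: volume 14, value 83
- 2×A + 2×B: volume 18, value 68
- 1×A + 1×B + 1×D: volume 19, value 67
Best: $83.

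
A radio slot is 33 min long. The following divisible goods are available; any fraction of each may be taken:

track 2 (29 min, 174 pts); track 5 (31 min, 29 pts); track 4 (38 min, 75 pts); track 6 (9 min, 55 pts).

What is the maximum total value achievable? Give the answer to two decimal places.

199.00

Take in order of value per unit:
- track 6 (55/9 per unit): all 9 → value 55, running total 55.00
- track 2 (174/29 per unit): 24 of 29 → value 24×174/29 = 144.0000, running total 199.00
Total 199.00.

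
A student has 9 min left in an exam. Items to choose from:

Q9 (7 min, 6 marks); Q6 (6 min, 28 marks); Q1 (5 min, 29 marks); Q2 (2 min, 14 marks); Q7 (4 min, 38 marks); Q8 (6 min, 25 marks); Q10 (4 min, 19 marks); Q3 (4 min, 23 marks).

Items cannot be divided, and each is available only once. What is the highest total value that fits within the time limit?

67 marks

Check high-value combinations within 9 min:
- Q1+Q7: time 5+4=9, value 29+38=67
- Q7+Q3: time 4+4=8, value 38+23=61
- Q7+Q10: time 4+4=8, value 38+19=57
- Q2+Q7: time 2+4=6, value 14+38=52
Best: 67 marks.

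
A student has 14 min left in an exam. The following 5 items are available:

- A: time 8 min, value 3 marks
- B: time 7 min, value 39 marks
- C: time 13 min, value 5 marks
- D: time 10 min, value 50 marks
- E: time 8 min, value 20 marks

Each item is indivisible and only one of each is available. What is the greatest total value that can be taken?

50 marks

Check high-value combinations within 14 min:
- D: time 10, value 50
- B: time 7, value 39
- E: time 8, value 20
- C: time 13, value 5
- A: time 8, value 3
Best: 50 marks.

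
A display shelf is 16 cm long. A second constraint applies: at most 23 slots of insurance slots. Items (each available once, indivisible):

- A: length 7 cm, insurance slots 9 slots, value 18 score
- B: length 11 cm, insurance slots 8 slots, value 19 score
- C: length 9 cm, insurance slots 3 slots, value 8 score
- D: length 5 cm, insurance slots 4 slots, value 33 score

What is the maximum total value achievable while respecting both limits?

Feasible sets respecting both limits:
- B+D: length 16, insurance slots 12, value 52
- A+D: length 12, insurance slots 13, value 51
- C+D: length 14, insurance slots 7, value 41
Best: 52 score.

52 score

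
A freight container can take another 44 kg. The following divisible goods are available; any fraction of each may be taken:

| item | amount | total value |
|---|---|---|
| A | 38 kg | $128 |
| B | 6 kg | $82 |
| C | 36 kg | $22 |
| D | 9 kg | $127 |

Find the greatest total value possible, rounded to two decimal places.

306.68

Take in order of value per unit:
- D (127/9 per unit): all 9 → value 127, running total 127.00
- B (82/6 per unit): all 6 → value 82, running total 209.00
- A (128/38 per unit): 29 of 38 → value 29×128/38 = 97.6842, running total 306.68
Total 306.68.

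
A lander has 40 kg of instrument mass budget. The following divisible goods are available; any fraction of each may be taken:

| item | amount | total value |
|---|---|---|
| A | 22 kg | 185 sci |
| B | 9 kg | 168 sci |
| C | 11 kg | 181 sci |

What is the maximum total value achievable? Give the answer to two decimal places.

517.18

Take in order of value per unit:
- B (168/9 per unit): all 9 → value 168, running total 168.00
- C (181/11 per unit): all 11 → value 181, running total 349.00
- A (185/22 per unit): 20 of 22 → value 20×185/22 = 168.1818, running total 517.18
Total 517.18.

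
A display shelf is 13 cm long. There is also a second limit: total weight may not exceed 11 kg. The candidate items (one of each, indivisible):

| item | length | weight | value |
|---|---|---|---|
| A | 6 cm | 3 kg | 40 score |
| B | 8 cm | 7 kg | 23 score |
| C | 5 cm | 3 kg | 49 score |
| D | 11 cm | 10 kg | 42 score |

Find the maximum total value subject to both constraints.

89 score

Feasible sets respecting both limits:
- A+C: length 11, weight 6, value 89
- B+C: length 13, weight 10, value 72
- C: length 5, weight 3, value 49
- D: length 11, weight 10, value 42
Best: 89 score.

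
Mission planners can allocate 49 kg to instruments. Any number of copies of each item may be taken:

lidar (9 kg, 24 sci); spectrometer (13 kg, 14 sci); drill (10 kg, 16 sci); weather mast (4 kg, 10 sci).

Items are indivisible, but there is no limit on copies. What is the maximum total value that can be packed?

130 sci

Best value-per-unit is lidar at 24/9; filling with it alone gives 5×24 = 120.
Optimal mix: 5×lidar + 1×weather mast → mass 49, value 130.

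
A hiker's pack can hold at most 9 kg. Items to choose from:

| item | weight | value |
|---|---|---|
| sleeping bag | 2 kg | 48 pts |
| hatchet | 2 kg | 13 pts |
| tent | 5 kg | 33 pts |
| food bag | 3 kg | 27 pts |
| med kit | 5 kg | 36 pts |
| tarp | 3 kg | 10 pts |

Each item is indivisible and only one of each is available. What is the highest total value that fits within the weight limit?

Check high-value combinations within 9 kg:
- sleeping bag+hatchet+med kit: weight 2+2+5=9, value 48+13+36=97
- sleeping bag+hatchet+tent: weight 2+2+5=9, value 48+13+33=94
- sleeping bag+hatchet+food bag: weight 2+2+3=7, value 48+13+27=88
- sleeping bag+food bag+tarp: weight 2+3+3=8, value 48+27+10=85
- sleeping bag+med kit: weight 2+5=7, value 48+36=84
Best: 97 pts.

97 pts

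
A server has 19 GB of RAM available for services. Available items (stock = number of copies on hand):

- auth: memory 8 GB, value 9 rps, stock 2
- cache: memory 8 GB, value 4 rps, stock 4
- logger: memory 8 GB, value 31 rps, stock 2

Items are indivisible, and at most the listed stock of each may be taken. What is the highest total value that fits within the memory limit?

62 rps

Best selections within memory 19 and stock limits:
- 2×logger: memory 16, value 62
- 1×auth + 1×logger: memory 16, value 40
- 1×cache + 1×logger: memory 16, value 35
Best: 62 rps.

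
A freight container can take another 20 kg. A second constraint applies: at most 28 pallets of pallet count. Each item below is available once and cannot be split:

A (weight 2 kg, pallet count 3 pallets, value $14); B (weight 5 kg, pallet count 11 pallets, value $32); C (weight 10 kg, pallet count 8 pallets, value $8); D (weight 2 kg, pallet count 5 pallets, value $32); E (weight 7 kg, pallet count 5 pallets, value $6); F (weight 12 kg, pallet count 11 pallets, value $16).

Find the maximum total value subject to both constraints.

Feasible sets respecting both limits:
- A+B+C+D: weight 19, pallet count 27, value 86
- A+B+D+E: weight 16, pallet count 24, value 84
- B+D+F: weight 19, pallet count 27, value 80
Best: $86.

$86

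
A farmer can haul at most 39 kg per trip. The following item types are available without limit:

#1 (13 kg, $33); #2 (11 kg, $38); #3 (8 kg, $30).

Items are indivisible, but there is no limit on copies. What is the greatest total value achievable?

Best value-per-unit is #3 at 30/8; filling with it alone gives 4×30 = 120.
Optimal mix: 2×#2 + 2×#3 → weight 38, value 136.

$136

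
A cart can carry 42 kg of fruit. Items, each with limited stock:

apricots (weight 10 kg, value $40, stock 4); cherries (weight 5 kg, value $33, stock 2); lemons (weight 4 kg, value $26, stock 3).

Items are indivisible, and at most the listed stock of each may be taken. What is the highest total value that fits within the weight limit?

Best selections within weight 42 and stock limits:
- 2×apricots + 2×cherries + 3×lemons: weight 42, value 224
- 2×apricots + 2×cherries + 2×lemons: weight 38, value 198
- 3×apricots + 3×lemons: weight 42, value 198
Best: $224.

$224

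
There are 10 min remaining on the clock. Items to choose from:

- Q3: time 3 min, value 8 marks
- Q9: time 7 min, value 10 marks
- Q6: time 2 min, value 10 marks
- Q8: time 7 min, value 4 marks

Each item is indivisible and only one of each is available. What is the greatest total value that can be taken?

20 marks

Check high-value combinations within 10 min:
- Q9+Q6: time 7+2=9, value 10+10=20
- Q3+Q6: time 3+2=5, value 8+10=18
- Q3+Q9: time 3+7=10, value 8+10=18
- Q6+Q8: time 2+7=9, value 10+4=14
Best: 20 marks.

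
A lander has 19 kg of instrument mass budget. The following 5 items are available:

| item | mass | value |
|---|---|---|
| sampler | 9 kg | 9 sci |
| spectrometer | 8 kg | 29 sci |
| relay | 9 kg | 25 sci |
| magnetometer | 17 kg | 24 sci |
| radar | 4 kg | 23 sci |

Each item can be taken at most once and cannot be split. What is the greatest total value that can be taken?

54 sci

Check high-value combinations within 19 kg:
- spectrometer+relay: mass 8+9=17, value 29+25=54
- spectrometer+radar: mass 8+4=12, value 29+23=52
- relay+radar: mass 9+4=13, value 25+23=48
- sampler+spectrometer: mass 9+8=17, value 9+29=38
Best: 54 sci.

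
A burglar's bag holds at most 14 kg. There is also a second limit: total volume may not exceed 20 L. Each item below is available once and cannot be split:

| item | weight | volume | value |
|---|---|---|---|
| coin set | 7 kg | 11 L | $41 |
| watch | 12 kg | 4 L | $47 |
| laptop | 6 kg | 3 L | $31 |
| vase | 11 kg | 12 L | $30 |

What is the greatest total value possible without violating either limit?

$72

Feasible sets respecting both limits:
- coin set+laptop: weight 13, volume 14, value 72
- watch: weight 12, volume 4, value 47
- coin set: weight 7, volume 11, value 41
- laptop: weight 6, volume 3, value 31
Best: $72.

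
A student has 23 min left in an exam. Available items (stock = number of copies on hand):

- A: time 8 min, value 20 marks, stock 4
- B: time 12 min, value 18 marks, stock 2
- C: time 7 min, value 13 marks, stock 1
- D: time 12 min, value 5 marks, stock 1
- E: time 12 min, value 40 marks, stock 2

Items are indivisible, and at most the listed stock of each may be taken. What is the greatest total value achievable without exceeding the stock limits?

60 marks

Top feasible selections:
- 1×A + 1×E: time 20, value 60
- 1×C + 1×E: time 19, value 53
- 2×A + 1×C: time 23, value 53
- 1×E: time 12, value 40
Best: 60 marks.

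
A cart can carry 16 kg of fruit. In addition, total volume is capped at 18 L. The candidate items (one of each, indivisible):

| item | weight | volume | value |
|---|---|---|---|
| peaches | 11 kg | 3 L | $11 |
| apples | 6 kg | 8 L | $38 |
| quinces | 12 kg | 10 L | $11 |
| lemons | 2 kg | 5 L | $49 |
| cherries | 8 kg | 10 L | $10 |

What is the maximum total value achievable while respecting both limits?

Feasible sets respecting both limits:
- apples+lemons: weight 8, volume 13, value 87
- peaches+lemons: weight 13, volume 8, value 60
- quinces+lemons: weight 14, volume 15, value 60
- lemons+cherries: weight 10, volume 15, value 59
Best: $87.

$87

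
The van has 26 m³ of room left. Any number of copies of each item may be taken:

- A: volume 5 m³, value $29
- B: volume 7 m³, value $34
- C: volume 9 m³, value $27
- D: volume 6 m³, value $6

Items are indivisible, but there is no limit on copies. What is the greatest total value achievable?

Best value-per-unit is A at 29/5, and filling with it alone uses volume 5×5=25. No mix of the others beats 5×29 = 145.

$145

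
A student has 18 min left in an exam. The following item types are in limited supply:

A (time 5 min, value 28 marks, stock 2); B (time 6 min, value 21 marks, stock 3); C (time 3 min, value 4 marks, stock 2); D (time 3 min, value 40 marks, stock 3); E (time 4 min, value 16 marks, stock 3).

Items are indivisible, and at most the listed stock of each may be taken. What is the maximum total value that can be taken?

164 marks

Top feasible selections:
- 1×A + 3×D + 1×E: time 18, value 164
- 3×D + 2×E: time 17, value 152
- 1×A + 1×C + 3×D: time 17, value 152
Best: 164 marks.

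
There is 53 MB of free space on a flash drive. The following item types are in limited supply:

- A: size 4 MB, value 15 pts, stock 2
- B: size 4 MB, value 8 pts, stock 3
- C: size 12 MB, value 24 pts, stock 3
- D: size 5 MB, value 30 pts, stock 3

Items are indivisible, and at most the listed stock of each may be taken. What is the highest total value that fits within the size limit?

176 pts

Best selections within size 53 and stock limits:
- 2×A + 1×B + 2×C + 3×D: size 51, value 176
- 1×A + 2×B + 2×C + 3×D: size 51, value 169
- 2×A + 2×C + 3×D: size 47, value 168
- 2×A + 3×B + 1×C + 3×D: size 47, value 168
Best: 176 pts.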